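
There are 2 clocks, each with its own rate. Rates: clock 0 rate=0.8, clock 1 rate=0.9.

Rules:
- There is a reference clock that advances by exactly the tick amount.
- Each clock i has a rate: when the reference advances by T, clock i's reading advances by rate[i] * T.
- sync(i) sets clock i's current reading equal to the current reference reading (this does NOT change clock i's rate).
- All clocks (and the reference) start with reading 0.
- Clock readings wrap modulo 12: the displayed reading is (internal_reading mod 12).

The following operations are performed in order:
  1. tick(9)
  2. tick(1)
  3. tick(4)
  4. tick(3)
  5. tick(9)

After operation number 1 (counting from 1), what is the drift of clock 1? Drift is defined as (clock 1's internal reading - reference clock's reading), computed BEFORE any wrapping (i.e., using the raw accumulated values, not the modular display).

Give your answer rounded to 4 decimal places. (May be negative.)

Answer: -0.9000

Derivation:
After op 1 tick(9): ref=9.0000 raw=[7.2000 8.1000]
Drift of clock 1 after op 1: 8.1000 - 9.0000 = -0.9000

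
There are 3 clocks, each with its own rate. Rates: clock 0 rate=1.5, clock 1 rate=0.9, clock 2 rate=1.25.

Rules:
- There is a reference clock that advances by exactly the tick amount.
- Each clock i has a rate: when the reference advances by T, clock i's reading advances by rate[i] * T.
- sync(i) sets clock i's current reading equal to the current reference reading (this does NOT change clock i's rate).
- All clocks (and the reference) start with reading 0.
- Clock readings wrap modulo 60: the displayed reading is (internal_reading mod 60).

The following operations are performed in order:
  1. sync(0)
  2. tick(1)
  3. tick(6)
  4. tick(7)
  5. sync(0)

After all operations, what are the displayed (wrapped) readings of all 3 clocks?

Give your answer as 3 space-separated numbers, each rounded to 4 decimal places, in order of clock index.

After op 1 sync(0): ref=0.0000 raw=[0.0000 0.0000 0.0000]
After op 2 tick(1): ref=1.0000 raw=[1.5000 0.9000 1.2500]
After op 3 tick(6): ref=7.0000 raw=[10.5000 6.3000 8.7500]
After op 4 tick(7): ref=14.0000 raw=[21.0000 12.6000 17.5000]
After op 5 sync(0): ref=14.0000 raw=[14.0000 12.6000 17.5000]
Wrap final raw readings (mod 60): 14.0000 mod 60 = 14.0000; 12.6000 mod 60 = 12.6000; 17.5000 mod 60 = 17.5000

Answer: 14.0000 12.6000 17.5000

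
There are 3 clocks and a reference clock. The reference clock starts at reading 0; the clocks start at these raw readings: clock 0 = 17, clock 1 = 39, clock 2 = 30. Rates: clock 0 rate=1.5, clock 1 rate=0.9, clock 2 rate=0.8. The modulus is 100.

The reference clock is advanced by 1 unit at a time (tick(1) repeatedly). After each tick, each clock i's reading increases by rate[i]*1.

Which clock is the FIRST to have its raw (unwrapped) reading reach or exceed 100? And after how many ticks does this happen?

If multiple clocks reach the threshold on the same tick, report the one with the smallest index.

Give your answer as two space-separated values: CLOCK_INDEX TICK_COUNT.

clock 0: start=17, rate=1.5, needs 100-17 = 83; ticks = ceil(83/1.5) = ceil(55.3333) = 56; reading at tick 56 = 17 + 1.5*56 = 101.0000
clock 1: start=39, rate=0.9, needs 100-39 = 61; ticks = ceil(61/0.9) = ceil(67.7778) = 68; reading at tick 68 = 39 + 0.9*68 = 100.2000
clock 2: start=30, rate=0.8, needs 100-30 = 70; ticks = ceil(70/0.8) = ceil(87.5000) = 88; reading at tick 88 = 30 + 0.8*88 = 100.4000
Minimum tick count = 56; winners = [0]; smallest index = 0

Answer: 0 56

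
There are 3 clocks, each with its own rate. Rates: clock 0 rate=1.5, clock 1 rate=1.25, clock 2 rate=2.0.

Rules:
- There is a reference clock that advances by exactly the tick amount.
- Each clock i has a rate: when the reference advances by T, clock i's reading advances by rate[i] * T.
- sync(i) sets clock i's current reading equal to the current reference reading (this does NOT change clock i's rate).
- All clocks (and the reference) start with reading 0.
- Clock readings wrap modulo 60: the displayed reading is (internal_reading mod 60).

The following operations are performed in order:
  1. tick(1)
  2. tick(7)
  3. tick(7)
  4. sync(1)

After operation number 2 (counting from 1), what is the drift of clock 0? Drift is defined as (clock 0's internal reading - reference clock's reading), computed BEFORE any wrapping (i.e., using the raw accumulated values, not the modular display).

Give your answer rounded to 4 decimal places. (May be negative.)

Answer: 4.0000

Derivation:
After op 1 tick(1): ref=1.0000 raw=[1.5000 1.2500 2.0000]
After op 2 tick(7): ref=8.0000 raw=[12.0000 10.0000 16.0000]
Drift of clock 0 after op 2: 12.0000 - 8.0000 = 4.0000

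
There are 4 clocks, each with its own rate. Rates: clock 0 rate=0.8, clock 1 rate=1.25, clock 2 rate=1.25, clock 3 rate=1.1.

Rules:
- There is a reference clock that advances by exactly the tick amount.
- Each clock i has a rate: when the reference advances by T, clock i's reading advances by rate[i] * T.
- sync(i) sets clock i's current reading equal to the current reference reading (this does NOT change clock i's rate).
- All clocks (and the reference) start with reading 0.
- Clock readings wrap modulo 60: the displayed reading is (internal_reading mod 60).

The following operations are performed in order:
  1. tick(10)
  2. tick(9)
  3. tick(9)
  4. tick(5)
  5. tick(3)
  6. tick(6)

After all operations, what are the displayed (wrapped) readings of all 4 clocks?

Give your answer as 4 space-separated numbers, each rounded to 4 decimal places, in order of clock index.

Answer: 33.6000 52.5000 52.5000 46.2000

Derivation:
After op 1 tick(10): ref=10.0000 raw=[8.0000 12.5000 12.5000 11.0000]
After op 2 tick(9): ref=19.0000 raw=[15.2000 23.7500 23.7500 20.9000]
After op 3 tick(9): ref=28.0000 raw=[22.4000 35.0000 35.0000 30.8000]
After op 4 tick(5): ref=33.0000 raw=[26.4000 41.2500 41.2500 36.3000]
After op 5 tick(3): ref=36.0000 raw=[28.8000 45.0000 45.0000 39.6000]
After op 6 tick(6): ref=42.0000 raw=[33.6000 52.5000 52.5000 46.2000]
Wrap final raw readings (mod 60): 33.6000 mod 60 = 33.6000; 52.5000 mod 60 = 52.5000; 52.5000 mod 60 = 52.5000; 46.2000 mod 60 = 46.2000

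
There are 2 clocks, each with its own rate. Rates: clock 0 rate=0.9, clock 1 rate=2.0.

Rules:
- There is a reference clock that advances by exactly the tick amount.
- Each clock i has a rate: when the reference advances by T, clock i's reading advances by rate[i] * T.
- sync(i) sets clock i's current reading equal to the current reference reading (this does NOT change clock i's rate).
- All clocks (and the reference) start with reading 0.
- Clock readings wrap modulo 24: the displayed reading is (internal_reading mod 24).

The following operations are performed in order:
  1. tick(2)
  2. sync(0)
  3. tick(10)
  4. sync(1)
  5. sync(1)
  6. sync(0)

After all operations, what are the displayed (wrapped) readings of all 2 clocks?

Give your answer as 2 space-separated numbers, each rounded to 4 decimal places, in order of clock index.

After op 1 tick(2): ref=2.0000 raw=[1.8000 4.0000]
After op 2 sync(0): ref=2.0000 raw=[2.0000 4.0000]
After op 3 tick(10): ref=12.0000 raw=[11.0000 24.0000]
After op 4 sync(1): ref=12.0000 raw=[11.0000 12.0000]
After op 5 sync(1): ref=12.0000 raw=[11.0000 12.0000]
After op 6 sync(0): ref=12.0000 raw=[12.0000 12.0000]
Wrap final raw readings (mod 24): 12.0000 mod 24 = 12.0000; 12.0000 mod 24 = 12.0000

Answer: 12.0000 12.0000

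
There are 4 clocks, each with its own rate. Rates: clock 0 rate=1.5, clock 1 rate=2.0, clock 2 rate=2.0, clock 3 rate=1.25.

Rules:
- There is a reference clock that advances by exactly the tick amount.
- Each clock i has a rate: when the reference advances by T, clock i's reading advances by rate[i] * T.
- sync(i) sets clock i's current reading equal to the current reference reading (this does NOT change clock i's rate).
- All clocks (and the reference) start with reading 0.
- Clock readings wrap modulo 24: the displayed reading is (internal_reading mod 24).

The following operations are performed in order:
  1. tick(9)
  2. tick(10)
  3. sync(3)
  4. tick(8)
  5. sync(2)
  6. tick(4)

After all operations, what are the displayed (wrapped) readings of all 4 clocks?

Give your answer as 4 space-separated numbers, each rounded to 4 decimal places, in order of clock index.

After op 1 tick(9): ref=9.0000 raw=[13.5000 18.0000 18.0000 11.2500]
After op 2 tick(10): ref=19.0000 raw=[28.5000 38.0000 38.0000 23.7500]
After op 3 sync(3): ref=19.0000 raw=[28.5000 38.0000 38.0000 19.0000]
After op 4 tick(8): ref=27.0000 raw=[40.5000 54.0000 54.0000 29.0000]
After op 5 sync(2): ref=27.0000 raw=[40.5000 54.0000 27.0000 29.0000]
After op 6 tick(4): ref=31.0000 raw=[46.5000 62.0000 35.0000 34.0000]
Wrap final raw readings (mod 24): 46.5000 mod 24 = 22.5000; 62.0000 mod 24 = 14.0000; 35.0000 mod 24 = 11.0000; 34.0000 mod 24 = 10.0000

Answer: 22.5000 14.0000 11.0000 10.0000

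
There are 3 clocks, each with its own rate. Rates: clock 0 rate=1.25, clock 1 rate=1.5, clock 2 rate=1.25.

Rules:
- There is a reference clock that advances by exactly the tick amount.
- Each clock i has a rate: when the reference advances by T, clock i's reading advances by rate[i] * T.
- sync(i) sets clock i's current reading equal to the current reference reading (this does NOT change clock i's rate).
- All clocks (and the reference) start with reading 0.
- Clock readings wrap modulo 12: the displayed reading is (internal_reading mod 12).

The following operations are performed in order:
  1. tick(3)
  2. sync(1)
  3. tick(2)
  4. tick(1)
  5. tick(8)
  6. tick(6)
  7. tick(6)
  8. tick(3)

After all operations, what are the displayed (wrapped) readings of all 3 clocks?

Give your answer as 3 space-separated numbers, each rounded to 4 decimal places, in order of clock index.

After op 1 tick(3): ref=3.0000 raw=[3.7500 4.5000 3.7500]
After op 2 sync(1): ref=3.0000 raw=[3.7500 3.0000 3.7500]
After op 3 tick(2): ref=5.0000 raw=[6.2500 6.0000 6.2500]
After op 4 tick(1): ref=6.0000 raw=[7.5000 7.5000 7.5000]
After op 5 tick(8): ref=14.0000 raw=[17.5000 19.5000 17.5000]
After op 6 tick(6): ref=20.0000 raw=[25.0000 28.5000 25.0000]
After op 7 tick(6): ref=26.0000 raw=[32.5000 37.5000 32.5000]
After op 8 tick(3): ref=29.0000 raw=[36.2500 42.0000 36.2500]
Wrap final raw readings (mod 12): 36.2500 mod 12 = 0.2500; 42.0000 mod 12 = 6.0000; 36.2500 mod 12 = 0.2500

Answer: 0.2500 6.0000 0.2500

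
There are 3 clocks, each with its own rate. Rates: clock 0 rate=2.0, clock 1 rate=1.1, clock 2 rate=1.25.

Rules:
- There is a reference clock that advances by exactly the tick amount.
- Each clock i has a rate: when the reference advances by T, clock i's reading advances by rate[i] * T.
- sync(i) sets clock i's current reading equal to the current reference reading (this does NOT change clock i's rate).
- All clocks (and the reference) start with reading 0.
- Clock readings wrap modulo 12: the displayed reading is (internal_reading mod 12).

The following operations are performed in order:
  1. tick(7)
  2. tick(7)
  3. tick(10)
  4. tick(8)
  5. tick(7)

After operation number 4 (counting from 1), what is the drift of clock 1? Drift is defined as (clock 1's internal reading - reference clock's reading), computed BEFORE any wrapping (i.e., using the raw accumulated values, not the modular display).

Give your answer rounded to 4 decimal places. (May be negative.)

Answer: 3.2000

Derivation:
After op 1 tick(7): ref=7.0000 raw=[14.0000 7.7000 8.7500]
After op 2 tick(7): ref=14.0000 raw=[28.0000 15.4000 17.5000]
After op 3 tick(10): ref=24.0000 raw=[48.0000 26.4000 30.0000]
After op 4 tick(8): ref=32.0000 raw=[64.0000 35.2000 40.0000]
Drift of clock 1 after op 4: 35.2000 - 32.0000 = 3.2000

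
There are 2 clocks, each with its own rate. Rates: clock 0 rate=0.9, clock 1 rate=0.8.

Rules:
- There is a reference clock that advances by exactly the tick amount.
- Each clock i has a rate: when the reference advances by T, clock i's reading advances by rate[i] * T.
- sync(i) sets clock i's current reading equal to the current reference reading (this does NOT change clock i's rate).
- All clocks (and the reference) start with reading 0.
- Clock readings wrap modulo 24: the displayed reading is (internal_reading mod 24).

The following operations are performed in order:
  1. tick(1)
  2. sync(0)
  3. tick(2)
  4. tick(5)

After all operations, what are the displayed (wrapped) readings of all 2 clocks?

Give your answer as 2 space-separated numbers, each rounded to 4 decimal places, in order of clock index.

After op 1 tick(1): ref=1.0000 raw=[0.9000 0.8000]
After op 2 sync(0): ref=1.0000 raw=[1.0000 0.8000]
After op 3 tick(2): ref=3.0000 raw=[2.8000 2.4000]
After op 4 tick(5): ref=8.0000 raw=[7.3000 6.4000]
Wrap final raw readings (mod 24): 7.3000 mod 24 = 7.3000; 6.4000 mod 24 = 6.4000

Answer: 7.3000 6.4000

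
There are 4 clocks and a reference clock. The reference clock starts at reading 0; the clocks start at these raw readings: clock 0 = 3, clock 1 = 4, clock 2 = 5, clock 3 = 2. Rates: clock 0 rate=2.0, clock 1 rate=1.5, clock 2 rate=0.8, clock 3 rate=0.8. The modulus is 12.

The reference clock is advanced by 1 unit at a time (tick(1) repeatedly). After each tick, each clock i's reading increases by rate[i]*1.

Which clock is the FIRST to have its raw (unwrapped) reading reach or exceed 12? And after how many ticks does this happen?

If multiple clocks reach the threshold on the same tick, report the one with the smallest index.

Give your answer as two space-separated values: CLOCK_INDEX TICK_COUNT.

clock 0: start=3, rate=2.0, needs 12-3 = 9; ticks = ceil(9/2.0) = ceil(4.5000) = 5; reading at tick 5 = 3 + 2.0*5 = 13.0000
clock 1: start=4, rate=1.5, needs 12-4 = 8; ticks = ceil(8/1.5) = ceil(5.3333) = 6; reading at tick 6 = 4 + 1.5*6 = 13.0000
clock 2: start=5, rate=0.8, needs 12-5 = 7; ticks = ceil(7/0.8) = ceil(8.7500) = 9; reading at tick 9 = 5 + 0.8*9 = 12.2000
clock 3: start=2, rate=0.8, needs 12-2 = 10; ticks = ceil(10/0.8) = ceil(12.5000) = 13; reading at tick 13 = 2 + 0.8*13 = 12.4000
Minimum tick count = 5; winners = [0]; smallest index = 0

Answer: 0 5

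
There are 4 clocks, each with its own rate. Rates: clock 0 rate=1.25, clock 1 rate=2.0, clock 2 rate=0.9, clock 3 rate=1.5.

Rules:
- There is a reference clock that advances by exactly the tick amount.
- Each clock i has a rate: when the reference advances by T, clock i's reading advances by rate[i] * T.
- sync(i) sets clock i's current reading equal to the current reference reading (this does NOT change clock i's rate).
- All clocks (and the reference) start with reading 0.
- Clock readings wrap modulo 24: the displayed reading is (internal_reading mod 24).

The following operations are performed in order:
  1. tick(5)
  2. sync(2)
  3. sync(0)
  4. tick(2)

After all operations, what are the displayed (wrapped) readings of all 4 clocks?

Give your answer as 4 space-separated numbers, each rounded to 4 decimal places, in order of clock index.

Answer: 7.5000 14.0000 6.8000 10.5000

Derivation:
After op 1 tick(5): ref=5.0000 raw=[6.2500 10.0000 4.5000 7.5000]
After op 2 sync(2): ref=5.0000 raw=[6.2500 10.0000 5.0000 7.5000]
After op 3 sync(0): ref=5.0000 raw=[5.0000 10.0000 5.0000 7.5000]
After op 4 tick(2): ref=7.0000 raw=[7.5000 14.0000 6.8000 10.5000]
Wrap final raw readings (mod 24): 7.5000 mod 24 = 7.5000; 14.0000 mod 24 = 14.0000; 6.8000 mod 24 = 6.8000; 10.5000 mod 24 = 10.5000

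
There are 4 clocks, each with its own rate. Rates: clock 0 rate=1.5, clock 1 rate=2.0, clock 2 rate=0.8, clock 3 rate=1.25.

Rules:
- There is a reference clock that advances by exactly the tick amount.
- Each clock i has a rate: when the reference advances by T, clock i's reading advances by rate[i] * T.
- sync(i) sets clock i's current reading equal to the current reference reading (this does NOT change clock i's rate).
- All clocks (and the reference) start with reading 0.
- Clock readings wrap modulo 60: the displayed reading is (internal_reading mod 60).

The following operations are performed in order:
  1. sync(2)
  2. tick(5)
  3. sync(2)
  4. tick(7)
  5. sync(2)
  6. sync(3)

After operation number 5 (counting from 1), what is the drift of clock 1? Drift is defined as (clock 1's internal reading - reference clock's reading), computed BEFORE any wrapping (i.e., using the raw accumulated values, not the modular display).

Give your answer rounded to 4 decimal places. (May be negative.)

Answer: 12.0000

Derivation:
After op 1 sync(2): ref=0.0000 raw=[0.0000 0.0000 0.0000 0.0000]
After op 2 tick(5): ref=5.0000 raw=[7.5000 10.0000 4.0000 6.2500]
After op 3 sync(2): ref=5.0000 raw=[7.5000 10.0000 5.0000 6.2500]
After op 4 tick(7): ref=12.0000 raw=[18.0000 24.0000 10.6000 15.0000]
After op 5 sync(2): ref=12.0000 raw=[18.0000 24.0000 12.0000 15.0000]
Drift of clock 1 after op 5: 24.0000 - 12.0000 = 12.0000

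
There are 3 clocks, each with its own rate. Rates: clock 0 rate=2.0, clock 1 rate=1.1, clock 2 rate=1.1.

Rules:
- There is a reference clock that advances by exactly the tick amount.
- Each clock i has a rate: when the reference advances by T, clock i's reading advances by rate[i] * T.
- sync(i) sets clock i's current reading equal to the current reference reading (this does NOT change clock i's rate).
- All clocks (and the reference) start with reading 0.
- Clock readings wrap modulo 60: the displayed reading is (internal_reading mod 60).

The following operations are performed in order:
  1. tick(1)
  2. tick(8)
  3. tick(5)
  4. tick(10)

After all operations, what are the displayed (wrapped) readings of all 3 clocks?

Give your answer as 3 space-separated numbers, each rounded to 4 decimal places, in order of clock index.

After op 1 tick(1): ref=1.0000 raw=[2.0000 1.1000 1.1000]
After op 2 tick(8): ref=9.0000 raw=[18.0000 9.9000 9.9000]
After op 3 tick(5): ref=14.0000 raw=[28.0000 15.4000 15.4000]
After op 4 tick(10): ref=24.0000 raw=[48.0000 26.4000 26.4000]
Wrap final raw readings (mod 60): 48.0000 mod 60 = 48.0000; 26.4000 mod 60 = 26.4000; 26.4000 mod 60 = 26.4000

Answer: 48.0000 26.4000 26.4000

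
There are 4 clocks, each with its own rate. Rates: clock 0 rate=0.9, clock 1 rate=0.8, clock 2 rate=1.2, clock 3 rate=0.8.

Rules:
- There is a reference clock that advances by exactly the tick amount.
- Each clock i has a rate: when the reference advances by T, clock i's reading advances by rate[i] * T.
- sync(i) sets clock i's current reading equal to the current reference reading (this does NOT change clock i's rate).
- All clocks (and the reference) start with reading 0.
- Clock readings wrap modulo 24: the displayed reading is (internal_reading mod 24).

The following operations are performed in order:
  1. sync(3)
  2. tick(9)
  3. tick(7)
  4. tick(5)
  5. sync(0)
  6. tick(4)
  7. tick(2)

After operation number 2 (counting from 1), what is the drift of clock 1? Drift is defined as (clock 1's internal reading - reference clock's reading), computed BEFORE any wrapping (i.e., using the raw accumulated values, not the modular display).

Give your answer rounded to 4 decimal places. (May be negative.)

Answer: -1.8000

Derivation:
After op 1 sync(3): ref=0.0000 raw=[0.0000 0.0000 0.0000 0.0000]
After op 2 tick(9): ref=9.0000 raw=[8.1000 7.2000 10.8000 7.2000]
Drift of clock 1 after op 2: 7.2000 - 9.0000 = -1.8000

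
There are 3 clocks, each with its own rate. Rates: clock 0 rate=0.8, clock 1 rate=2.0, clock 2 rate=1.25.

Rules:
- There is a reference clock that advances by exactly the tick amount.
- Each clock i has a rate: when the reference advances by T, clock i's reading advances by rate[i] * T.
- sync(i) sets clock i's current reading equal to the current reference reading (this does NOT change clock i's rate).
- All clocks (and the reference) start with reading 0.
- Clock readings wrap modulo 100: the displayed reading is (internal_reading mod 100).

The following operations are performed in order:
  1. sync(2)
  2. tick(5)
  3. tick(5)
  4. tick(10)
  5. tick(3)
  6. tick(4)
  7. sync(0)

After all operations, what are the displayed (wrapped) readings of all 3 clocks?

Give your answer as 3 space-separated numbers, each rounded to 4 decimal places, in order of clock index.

After op 1 sync(2): ref=0.0000 raw=[0.0000 0.0000 0.0000]
After op 2 tick(5): ref=5.0000 raw=[4.0000 10.0000 6.2500]
After op 3 tick(5): ref=10.0000 raw=[8.0000 20.0000 12.5000]
After op 4 tick(10): ref=20.0000 raw=[16.0000 40.0000 25.0000]
After op 5 tick(3): ref=23.0000 raw=[18.4000 46.0000 28.7500]
After op 6 tick(4): ref=27.0000 raw=[21.6000 54.0000 33.7500]
After op 7 sync(0): ref=27.0000 raw=[27.0000 54.0000 33.7500]
Wrap final raw readings (mod 100): 27.0000 mod 100 = 27.0000; 54.0000 mod 100 = 54.0000; 33.7500 mod 100 = 33.7500

Answer: 27.0000 54.0000 33.7500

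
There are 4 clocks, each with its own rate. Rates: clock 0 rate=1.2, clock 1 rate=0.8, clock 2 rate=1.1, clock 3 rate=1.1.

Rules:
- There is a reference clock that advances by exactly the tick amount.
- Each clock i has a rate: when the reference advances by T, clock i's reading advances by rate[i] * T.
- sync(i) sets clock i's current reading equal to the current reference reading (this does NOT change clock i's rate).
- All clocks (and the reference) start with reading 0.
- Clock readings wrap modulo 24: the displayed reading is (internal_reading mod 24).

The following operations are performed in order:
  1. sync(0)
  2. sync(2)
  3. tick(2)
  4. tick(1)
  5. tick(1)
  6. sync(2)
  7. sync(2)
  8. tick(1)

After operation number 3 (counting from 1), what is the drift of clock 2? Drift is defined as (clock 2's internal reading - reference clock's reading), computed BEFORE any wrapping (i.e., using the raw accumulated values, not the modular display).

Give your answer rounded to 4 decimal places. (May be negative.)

After op 1 sync(0): ref=0.0000 raw=[0.0000 0.0000 0.0000 0.0000]
After op 2 sync(2): ref=0.0000 raw=[0.0000 0.0000 0.0000 0.0000]
After op 3 tick(2): ref=2.0000 raw=[2.4000 1.6000 2.2000 2.2000]
Drift of clock 2 after op 3: 2.2000 - 2.0000 = 0.2000

Answer: 0.2000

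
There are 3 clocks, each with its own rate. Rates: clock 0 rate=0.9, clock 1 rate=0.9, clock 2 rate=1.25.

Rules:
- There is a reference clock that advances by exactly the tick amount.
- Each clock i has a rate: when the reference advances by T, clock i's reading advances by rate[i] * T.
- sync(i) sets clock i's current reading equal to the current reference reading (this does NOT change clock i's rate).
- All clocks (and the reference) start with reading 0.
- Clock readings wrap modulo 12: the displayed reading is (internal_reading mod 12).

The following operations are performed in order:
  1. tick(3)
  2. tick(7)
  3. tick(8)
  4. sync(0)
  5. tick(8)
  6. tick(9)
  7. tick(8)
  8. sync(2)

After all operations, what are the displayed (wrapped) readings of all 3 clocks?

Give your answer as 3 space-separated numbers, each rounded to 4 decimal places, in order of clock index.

After op 1 tick(3): ref=3.0000 raw=[2.7000 2.7000 3.7500]
After op 2 tick(7): ref=10.0000 raw=[9.0000 9.0000 12.5000]
After op 3 tick(8): ref=18.0000 raw=[16.2000 16.2000 22.5000]
After op 4 sync(0): ref=18.0000 raw=[18.0000 16.2000 22.5000]
After op 5 tick(8): ref=26.0000 raw=[25.2000 23.4000 32.5000]
After op 6 tick(9): ref=35.0000 raw=[33.3000 31.5000 43.7500]
After op 7 tick(8): ref=43.0000 raw=[40.5000 38.7000 53.7500]
After op 8 sync(2): ref=43.0000 raw=[40.5000 38.7000 43.0000]
Wrap final raw readings (mod 12): 40.5000 mod 12 = 4.5000; 38.7000 mod 12 = 2.7000; 43.0000 mod 12 = 7.0000

Answer: 4.5000 2.7000 7.0000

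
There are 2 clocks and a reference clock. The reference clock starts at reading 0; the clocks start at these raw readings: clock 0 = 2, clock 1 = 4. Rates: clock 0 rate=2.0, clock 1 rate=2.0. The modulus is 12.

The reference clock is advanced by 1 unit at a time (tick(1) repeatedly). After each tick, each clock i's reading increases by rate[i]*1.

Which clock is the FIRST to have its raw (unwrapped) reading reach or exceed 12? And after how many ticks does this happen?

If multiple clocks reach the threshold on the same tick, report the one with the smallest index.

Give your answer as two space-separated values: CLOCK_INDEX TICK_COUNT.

clock 0: start=2, rate=2.0, needs 12-2 = 10; ticks = ceil(10/2.0) = ceil(5.0000) = 5; reading at tick 5 = 2 + 2.0*5 = 12.0000
clock 1: start=4, rate=2.0, needs 12-4 = 8; ticks = ceil(8/2.0) = ceil(4.0000) = 4; reading at tick 4 = 4 + 2.0*4 = 12.0000
Minimum tick count = 4; winners = [1]; smallest index = 1

Answer: 1 4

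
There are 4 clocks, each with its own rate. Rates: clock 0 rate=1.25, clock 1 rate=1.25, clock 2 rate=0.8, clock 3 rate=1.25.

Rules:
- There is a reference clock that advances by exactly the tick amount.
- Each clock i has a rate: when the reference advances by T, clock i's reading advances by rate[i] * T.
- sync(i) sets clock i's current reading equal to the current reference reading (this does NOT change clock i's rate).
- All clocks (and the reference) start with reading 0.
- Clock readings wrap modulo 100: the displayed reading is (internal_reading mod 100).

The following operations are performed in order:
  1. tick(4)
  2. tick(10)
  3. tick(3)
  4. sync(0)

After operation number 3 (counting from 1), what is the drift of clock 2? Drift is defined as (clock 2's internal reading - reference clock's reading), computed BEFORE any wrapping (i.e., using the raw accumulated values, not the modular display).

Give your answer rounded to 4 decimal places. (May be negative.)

After op 1 tick(4): ref=4.0000 raw=[5.0000 5.0000 3.2000 5.0000]
After op 2 tick(10): ref=14.0000 raw=[17.5000 17.5000 11.2000 17.5000]
After op 3 tick(3): ref=17.0000 raw=[21.2500 21.2500 13.6000 21.2500]
Drift of clock 2 after op 3: 13.6000 - 17.0000 = -3.4000

Answer: -3.4000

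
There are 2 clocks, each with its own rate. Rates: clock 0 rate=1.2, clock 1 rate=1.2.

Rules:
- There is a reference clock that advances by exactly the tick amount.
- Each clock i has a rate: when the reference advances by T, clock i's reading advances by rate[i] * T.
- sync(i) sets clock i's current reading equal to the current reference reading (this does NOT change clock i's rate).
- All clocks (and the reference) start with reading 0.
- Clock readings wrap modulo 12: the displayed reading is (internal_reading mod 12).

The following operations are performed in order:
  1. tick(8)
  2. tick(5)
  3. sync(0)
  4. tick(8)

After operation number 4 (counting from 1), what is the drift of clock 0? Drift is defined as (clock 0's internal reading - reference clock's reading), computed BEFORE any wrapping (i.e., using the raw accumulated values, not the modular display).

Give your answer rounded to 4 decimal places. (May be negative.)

Answer: 1.6000

Derivation:
After op 1 tick(8): ref=8.0000 raw=[9.6000 9.6000]
After op 2 tick(5): ref=13.0000 raw=[15.6000 15.6000]
After op 3 sync(0): ref=13.0000 raw=[13.0000 15.6000]
After op 4 tick(8): ref=21.0000 raw=[22.6000 25.2000]
Drift of clock 0 after op 4: 22.6000 - 21.0000 = 1.6000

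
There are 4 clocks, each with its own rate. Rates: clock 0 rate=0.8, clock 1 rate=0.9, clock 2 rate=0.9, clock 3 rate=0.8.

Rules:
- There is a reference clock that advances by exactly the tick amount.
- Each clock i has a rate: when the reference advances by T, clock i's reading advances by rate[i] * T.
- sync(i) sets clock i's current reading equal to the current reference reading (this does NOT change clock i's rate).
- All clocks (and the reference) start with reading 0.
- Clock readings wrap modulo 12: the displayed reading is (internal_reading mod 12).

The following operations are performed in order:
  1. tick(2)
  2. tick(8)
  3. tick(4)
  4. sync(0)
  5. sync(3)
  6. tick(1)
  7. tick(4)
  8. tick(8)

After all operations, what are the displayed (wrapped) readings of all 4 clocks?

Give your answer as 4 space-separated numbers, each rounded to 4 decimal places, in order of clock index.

After op 1 tick(2): ref=2.0000 raw=[1.6000 1.8000 1.8000 1.6000]
After op 2 tick(8): ref=10.0000 raw=[8.0000 9.0000 9.0000 8.0000]
After op 3 tick(4): ref=14.0000 raw=[11.2000 12.6000 12.6000 11.2000]
After op 4 sync(0): ref=14.0000 raw=[14.0000 12.6000 12.6000 11.2000]
After op 5 sync(3): ref=14.0000 raw=[14.0000 12.6000 12.6000 14.0000]
After op 6 tick(1): ref=15.0000 raw=[14.8000 13.5000 13.5000 14.8000]
After op 7 tick(4): ref=19.0000 raw=[18.0000 17.1000 17.1000 18.0000]
After op 8 tick(8): ref=27.0000 raw=[24.4000 24.3000 24.3000 24.4000]
Wrap final raw readings (mod 12): 24.4000 mod 12 = 0.4000; 24.3000 mod 12 = 0.3000; 24.3000 mod 12 = 0.3000; 24.4000 mod 12 = 0.4000

Answer: 0.4000 0.3000 0.3000 0.4000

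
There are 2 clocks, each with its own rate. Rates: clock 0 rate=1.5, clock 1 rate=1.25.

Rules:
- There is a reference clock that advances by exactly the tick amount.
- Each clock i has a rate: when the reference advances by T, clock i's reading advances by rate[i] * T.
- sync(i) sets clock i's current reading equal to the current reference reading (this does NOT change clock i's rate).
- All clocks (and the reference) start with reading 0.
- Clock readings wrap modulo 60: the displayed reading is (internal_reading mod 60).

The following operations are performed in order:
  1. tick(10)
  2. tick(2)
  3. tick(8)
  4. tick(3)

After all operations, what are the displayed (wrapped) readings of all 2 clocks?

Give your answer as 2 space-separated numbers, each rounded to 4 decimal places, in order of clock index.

Answer: 34.5000 28.7500

Derivation:
After op 1 tick(10): ref=10.0000 raw=[15.0000 12.5000]
After op 2 tick(2): ref=12.0000 raw=[18.0000 15.0000]
After op 3 tick(8): ref=20.0000 raw=[30.0000 25.0000]
After op 4 tick(3): ref=23.0000 raw=[34.5000 28.7500]
Wrap final raw readings (mod 60): 34.5000 mod 60 = 34.5000; 28.7500 mod 60 = 28.7500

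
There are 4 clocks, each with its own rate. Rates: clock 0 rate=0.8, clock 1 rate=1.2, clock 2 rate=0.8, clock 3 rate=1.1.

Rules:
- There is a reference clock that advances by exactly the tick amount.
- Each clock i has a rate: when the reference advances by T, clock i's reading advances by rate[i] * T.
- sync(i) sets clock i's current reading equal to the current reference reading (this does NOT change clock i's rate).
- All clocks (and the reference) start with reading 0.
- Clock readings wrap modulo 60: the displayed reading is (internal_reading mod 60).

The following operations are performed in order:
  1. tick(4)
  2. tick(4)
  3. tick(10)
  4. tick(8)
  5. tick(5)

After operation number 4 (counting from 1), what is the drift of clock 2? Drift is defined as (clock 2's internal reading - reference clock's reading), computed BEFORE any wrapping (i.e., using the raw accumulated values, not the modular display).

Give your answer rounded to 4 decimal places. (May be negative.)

Answer: -5.2000

Derivation:
After op 1 tick(4): ref=4.0000 raw=[3.2000 4.8000 3.2000 4.4000]
After op 2 tick(4): ref=8.0000 raw=[6.4000 9.6000 6.4000 8.8000]
After op 3 tick(10): ref=18.0000 raw=[14.4000 21.6000 14.4000 19.8000]
After op 4 tick(8): ref=26.0000 raw=[20.8000 31.2000 20.8000 28.6000]
Drift of clock 2 after op 4: 20.8000 - 26.0000 = -5.2000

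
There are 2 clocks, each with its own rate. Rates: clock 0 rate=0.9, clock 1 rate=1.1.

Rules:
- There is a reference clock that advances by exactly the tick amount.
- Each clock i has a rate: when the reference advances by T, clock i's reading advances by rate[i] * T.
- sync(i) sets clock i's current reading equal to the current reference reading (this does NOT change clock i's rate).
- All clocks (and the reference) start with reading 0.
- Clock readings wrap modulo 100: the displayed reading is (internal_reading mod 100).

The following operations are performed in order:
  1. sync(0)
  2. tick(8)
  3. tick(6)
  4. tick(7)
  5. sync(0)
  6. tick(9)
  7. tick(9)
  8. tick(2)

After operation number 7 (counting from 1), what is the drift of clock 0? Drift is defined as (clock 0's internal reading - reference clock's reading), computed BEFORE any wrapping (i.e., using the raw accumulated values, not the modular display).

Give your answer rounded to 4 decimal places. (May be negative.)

After op 1 sync(0): ref=0.0000 raw=[0.0000 0.0000]
After op 2 tick(8): ref=8.0000 raw=[7.2000 8.8000]
After op 3 tick(6): ref=14.0000 raw=[12.6000 15.4000]
After op 4 tick(7): ref=21.0000 raw=[18.9000 23.1000]
After op 5 sync(0): ref=21.0000 raw=[21.0000 23.1000]
After op 6 tick(9): ref=30.0000 raw=[29.1000 33.0000]
After op 7 tick(9): ref=39.0000 raw=[37.2000 42.9000]
Drift of clock 0 after op 7: 37.2000 - 39.0000 = -1.8000

Answer: -1.8000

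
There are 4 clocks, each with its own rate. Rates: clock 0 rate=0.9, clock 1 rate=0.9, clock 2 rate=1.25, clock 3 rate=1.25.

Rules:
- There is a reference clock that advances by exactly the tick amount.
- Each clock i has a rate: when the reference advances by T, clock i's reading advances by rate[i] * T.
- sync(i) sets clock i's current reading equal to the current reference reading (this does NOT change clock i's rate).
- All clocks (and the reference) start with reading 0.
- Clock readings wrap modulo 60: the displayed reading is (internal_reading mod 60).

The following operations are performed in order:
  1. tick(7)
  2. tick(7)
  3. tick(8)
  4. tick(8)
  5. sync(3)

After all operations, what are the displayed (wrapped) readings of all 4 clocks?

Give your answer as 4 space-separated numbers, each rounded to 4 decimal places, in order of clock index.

After op 1 tick(7): ref=7.0000 raw=[6.3000 6.3000 8.7500 8.7500]
After op 2 tick(7): ref=14.0000 raw=[12.6000 12.6000 17.5000 17.5000]
After op 3 tick(8): ref=22.0000 raw=[19.8000 19.8000 27.5000 27.5000]
After op 4 tick(8): ref=30.0000 raw=[27.0000 27.0000 37.5000 37.5000]
After op 5 sync(3): ref=30.0000 raw=[27.0000 27.0000 37.5000 30.0000]
Wrap final raw readings (mod 60): 27.0000 mod 60 = 27.0000; 27.0000 mod 60 = 27.0000; 37.5000 mod 60 = 37.5000; 30.0000 mod 60 = 30.0000

Answer: 27.0000 27.0000 37.5000 30.0000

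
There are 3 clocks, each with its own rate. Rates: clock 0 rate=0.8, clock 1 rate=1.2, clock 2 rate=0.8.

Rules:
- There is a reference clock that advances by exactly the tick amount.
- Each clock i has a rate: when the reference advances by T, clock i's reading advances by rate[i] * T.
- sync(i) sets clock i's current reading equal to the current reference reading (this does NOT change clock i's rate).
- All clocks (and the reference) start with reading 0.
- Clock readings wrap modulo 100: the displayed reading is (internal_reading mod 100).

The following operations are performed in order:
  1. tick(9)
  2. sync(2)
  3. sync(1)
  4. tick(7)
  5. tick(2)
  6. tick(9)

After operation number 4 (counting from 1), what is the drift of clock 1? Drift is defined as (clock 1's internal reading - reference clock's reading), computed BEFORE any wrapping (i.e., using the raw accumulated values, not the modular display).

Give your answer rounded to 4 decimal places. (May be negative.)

Answer: 1.4000

Derivation:
After op 1 tick(9): ref=9.0000 raw=[7.2000 10.8000 7.2000]
After op 2 sync(2): ref=9.0000 raw=[7.2000 10.8000 9.0000]
After op 3 sync(1): ref=9.0000 raw=[7.2000 9.0000 9.0000]
After op 4 tick(7): ref=16.0000 raw=[12.8000 17.4000 14.6000]
Drift of clock 1 after op 4: 17.4000 - 16.0000 = 1.4000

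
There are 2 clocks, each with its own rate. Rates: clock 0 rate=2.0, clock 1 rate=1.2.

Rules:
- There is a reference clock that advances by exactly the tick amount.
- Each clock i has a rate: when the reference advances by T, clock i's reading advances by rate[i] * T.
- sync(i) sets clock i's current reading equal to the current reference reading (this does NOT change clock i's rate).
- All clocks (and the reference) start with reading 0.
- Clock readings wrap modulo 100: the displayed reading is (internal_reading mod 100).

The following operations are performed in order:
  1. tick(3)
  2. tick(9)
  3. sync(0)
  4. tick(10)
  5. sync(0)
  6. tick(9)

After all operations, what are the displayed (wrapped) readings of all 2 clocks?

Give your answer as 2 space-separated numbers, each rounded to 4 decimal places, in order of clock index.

After op 1 tick(3): ref=3.0000 raw=[6.0000 3.6000]
After op 2 tick(9): ref=12.0000 raw=[24.0000 14.4000]
After op 3 sync(0): ref=12.0000 raw=[12.0000 14.4000]
After op 4 tick(10): ref=22.0000 raw=[32.0000 26.4000]
After op 5 sync(0): ref=22.0000 raw=[22.0000 26.4000]
After op 6 tick(9): ref=31.0000 raw=[40.0000 37.2000]
Wrap final raw readings (mod 100): 40.0000 mod 100 = 40.0000; 37.2000 mod 100 = 37.2000

Answer: 40.0000 37.2000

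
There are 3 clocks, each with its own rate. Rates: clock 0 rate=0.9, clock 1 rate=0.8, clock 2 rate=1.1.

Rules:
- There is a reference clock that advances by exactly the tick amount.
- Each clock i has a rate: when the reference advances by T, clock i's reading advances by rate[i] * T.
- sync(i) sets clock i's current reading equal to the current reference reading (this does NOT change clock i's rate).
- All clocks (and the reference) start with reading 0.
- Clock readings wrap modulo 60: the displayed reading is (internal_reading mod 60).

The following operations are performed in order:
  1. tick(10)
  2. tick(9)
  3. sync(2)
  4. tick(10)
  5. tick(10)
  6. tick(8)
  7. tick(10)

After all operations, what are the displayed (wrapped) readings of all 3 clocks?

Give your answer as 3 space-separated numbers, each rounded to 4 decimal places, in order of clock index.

After op 1 tick(10): ref=10.0000 raw=[9.0000 8.0000 11.0000]
After op 2 tick(9): ref=19.0000 raw=[17.1000 15.2000 20.9000]
After op 3 sync(2): ref=19.0000 raw=[17.1000 15.2000 19.0000]
After op 4 tick(10): ref=29.0000 raw=[26.1000 23.2000 30.0000]
After op 5 tick(10): ref=39.0000 raw=[35.1000 31.2000 41.0000]
After op 6 tick(8): ref=47.0000 raw=[42.3000 37.6000 49.8000]
After op 7 tick(10): ref=57.0000 raw=[51.3000 45.6000 60.8000]
Wrap final raw readings (mod 60): 51.3000 mod 60 = 51.3000; 45.6000 mod 60 = 45.6000; 60.8000 mod 60 = 0.8000

Answer: 51.3000 45.6000 0.8000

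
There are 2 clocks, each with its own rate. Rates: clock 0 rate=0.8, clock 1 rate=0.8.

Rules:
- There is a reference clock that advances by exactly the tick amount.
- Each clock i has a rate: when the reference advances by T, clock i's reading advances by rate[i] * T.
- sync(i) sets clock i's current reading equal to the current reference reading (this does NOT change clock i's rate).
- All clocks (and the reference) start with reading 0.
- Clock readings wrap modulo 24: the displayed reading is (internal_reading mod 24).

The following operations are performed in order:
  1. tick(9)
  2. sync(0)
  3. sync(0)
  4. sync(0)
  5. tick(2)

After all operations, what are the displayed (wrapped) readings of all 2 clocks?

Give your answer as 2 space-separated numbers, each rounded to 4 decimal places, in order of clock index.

After op 1 tick(9): ref=9.0000 raw=[7.2000 7.2000]
After op 2 sync(0): ref=9.0000 raw=[9.0000 7.2000]
After op 3 sync(0): ref=9.0000 raw=[9.0000 7.2000]
After op 4 sync(0): ref=9.0000 raw=[9.0000 7.2000]
After op 5 tick(2): ref=11.0000 raw=[10.6000 8.8000]
Wrap final raw readings (mod 24): 10.6000 mod 24 = 10.6000; 8.8000 mod 24 = 8.8000

Answer: 10.6000 8.8000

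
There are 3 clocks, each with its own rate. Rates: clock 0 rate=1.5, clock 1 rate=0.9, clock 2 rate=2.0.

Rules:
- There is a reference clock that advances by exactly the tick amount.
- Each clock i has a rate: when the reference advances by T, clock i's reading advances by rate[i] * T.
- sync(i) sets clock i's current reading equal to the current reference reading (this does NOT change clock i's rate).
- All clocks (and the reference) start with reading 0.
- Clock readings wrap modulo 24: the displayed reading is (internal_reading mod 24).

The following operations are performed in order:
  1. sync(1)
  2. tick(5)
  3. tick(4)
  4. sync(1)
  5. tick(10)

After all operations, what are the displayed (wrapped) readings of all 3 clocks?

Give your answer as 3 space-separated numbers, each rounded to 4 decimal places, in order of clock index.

After op 1 sync(1): ref=0.0000 raw=[0.0000 0.0000 0.0000]
After op 2 tick(5): ref=5.0000 raw=[7.5000 4.5000 10.0000]
After op 3 tick(4): ref=9.0000 raw=[13.5000 8.1000 18.0000]
After op 4 sync(1): ref=9.0000 raw=[13.5000 9.0000 18.0000]
After op 5 tick(10): ref=19.0000 raw=[28.5000 18.0000 38.0000]
Wrap final raw readings (mod 24): 28.5000 mod 24 = 4.5000; 18.0000 mod 24 = 18.0000; 38.0000 mod 24 = 14.0000

Answer: 4.5000 18.0000 14.0000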